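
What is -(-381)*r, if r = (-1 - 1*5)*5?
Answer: -11430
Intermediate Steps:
r = -30 (r = (-1 - 5)*5 = -6*5 = -30)
-(-381)*r = -(-381)*(-30) = -381*30 = -11430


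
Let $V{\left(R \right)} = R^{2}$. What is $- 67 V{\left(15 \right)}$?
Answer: $-15075$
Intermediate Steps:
$- 67 V{\left(15 \right)} = - 67 \cdot 15^{2} = \left(-67\right) 225 = -15075$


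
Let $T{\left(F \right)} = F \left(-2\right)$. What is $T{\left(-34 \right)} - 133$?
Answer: $-65$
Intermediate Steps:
$T{\left(F \right)} = - 2 F$
$T{\left(-34 \right)} - 133 = \left(-2\right) \left(-34\right) - 133 = 68 - 133 = -65$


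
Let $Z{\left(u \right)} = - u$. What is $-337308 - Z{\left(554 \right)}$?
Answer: $-336754$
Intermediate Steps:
$-337308 - Z{\left(554 \right)} = -337308 - \left(-1\right) 554 = -337308 - -554 = -337308 + 554 = -336754$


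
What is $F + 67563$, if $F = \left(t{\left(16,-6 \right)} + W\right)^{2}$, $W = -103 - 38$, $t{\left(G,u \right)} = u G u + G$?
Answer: $270964$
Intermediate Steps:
$t{\left(G,u \right)} = G + G u^{2}$ ($t{\left(G,u \right)} = G u u + G = G u^{2} + G = G + G u^{2}$)
$W = -141$ ($W = -103 - 38 = -141$)
$F = 203401$ ($F = \left(16 \left(1 + \left(-6\right)^{2}\right) - 141\right)^{2} = \left(16 \left(1 + 36\right) - 141\right)^{2} = \left(16 \cdot 37 - 141\right)^{2} = \left(592 - 141\right)^{2} = 451^{2} = 203401$)
$F + 67563 = 203401 + 67563 = 270964$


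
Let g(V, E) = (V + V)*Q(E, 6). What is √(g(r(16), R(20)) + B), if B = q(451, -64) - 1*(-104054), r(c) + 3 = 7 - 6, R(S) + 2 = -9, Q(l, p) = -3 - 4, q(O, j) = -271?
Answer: √103811 ≈ 322.20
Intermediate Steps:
Q(l, p) = -7
R(S) = -11 (R(S) = -2 - 9 = -11)
r(c) = -2 (r(c) = -3 + (7 - 6) = -3 + 1 = -2)
g(V, E) = -14*V (g(V, E) = (V + V)*(-7) = (2*V)*(-7) = -14*V)
B = 103783 (B = -271 - 1*(-104054) = -271 + 104054 = 103783)
√(g(r(16), R(20)) + B) = √(-14*(-2) + 103783) = √(28 + 103783) = √103811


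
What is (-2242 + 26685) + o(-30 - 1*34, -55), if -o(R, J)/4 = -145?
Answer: 25023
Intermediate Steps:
o(R, J) = 580 (o(R, J) = -4*(-145) = 580)
(-2242 + 26685) + o(-30 - 1*34, -55) = (-2242 + 26685) + 580 = 24443 + 580 = 25023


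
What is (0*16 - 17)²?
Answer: 289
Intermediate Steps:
(0*16 - 17)² = (0 - 17)² = (-17)² = 289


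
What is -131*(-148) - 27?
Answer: 19361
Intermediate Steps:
-131*(-148) - 27 = 19388 - 27 = 19361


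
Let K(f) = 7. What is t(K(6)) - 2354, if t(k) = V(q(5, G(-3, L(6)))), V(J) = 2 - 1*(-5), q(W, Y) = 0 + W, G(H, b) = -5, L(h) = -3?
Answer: -2347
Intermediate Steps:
q(W, Y) = W
V(J) = 7 (V(J) = 2 + 5 = 7)
t(k) = 7
t(K(6)) - 2354 = 7 - 2354 = -2347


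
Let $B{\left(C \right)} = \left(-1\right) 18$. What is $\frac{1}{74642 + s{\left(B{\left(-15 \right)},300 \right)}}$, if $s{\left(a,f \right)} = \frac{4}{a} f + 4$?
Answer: $\frac{3}{223738} \approx 1.3409 \cdot 10^{-5}$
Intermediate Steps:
$B{\left(C \right)} = -18$
$s{\left(a,f \right)} = 4 + \frac{4 f}{a}$ ($s{\left(a,f \right)} = \frac{4 f}{a} + 4 = 4 + \frac{4 f}{a}$)
$\frac{1}{74642 + s{\left(B{\left(-15 \right)},300 \right)}} = \frac{1}{74642 + \left(4 + 4 \cdot 300 \frac{1}{-18}\right)} = \frac{1}{74642 + \left(4 + 4 \cdot 300 \left(- \frac{1}{18}\right)\right)} = \frac{1}{74642 + \left(4 - \frac{200}{3}\right)} = \frac{1}{74642 - \frac{188}{3}} = \frac{1}{\frac{223738}{3}} = \frac{3}{223738}$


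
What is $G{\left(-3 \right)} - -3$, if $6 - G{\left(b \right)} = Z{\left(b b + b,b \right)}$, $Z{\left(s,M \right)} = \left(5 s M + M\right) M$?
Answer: $-270$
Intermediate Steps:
$Z{\left(s,M \right)} = M \left(M + 5 M s\right)$ ($Z{\left(s,M \right)} = \left(5 M s + M\right) M = \left(M + 5 M s\right) M = M \left(M + 5 M s\right)$)
$G{\left(b \right)} = 6 - b^{2} \left(1 + 5 b + 5 b^{2}\right)$ ($G{\left(b \right)} = 6 - b^{2} \left(1 + 5 \left(b b + b\right)\right) = 6 - b^{2} \left(1 + 5 \left(b^{2} + b\right)\right) = 6 - b^{2} \left(1 + 5 \left(b + b^{2}\right)\right) = 6 - b^{2} \left(1 + \left(5 b + 5 b^{2}\right)\right) = 6 - b^{2} \left(1 + 5 b + 5 b^{2}\right)$)
$G{\left(-3 \right)} - -3 = \left(6 - \left(-3\right)^{2} \left(1 + 5 \left(-3\right) \left(1 - 3\right)\right)\right) - -3 = \left(6 - 9 \left(1 + 5 \left(-3\right) \left(-2\right)\right)\right) + 3 = \left(6 - 9 \left(1 + 30\right)\right) + 3 = \left(6 - 9 \cdot 31\right) + 3 = \left(6 - 279\right) + 3 = -273 + 3 = -270$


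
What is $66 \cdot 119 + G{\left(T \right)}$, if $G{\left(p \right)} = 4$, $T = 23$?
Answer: $7858$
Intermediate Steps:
$66 \cdot 119 + G{\left(T \right)} = 66 \cdot 119 + 4 = 7854 + 4 = 7858$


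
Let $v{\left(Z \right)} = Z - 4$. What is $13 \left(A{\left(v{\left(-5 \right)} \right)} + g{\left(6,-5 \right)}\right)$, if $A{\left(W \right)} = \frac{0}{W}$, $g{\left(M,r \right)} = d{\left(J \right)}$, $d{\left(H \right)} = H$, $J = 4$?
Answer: $52$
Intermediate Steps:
$g{\left(M,r \right)} = 4$
$v{\left(Z \right)} = -4 + Z$
$A{\left(W \right)} = 0$
$13 \left(A{\left(v{\left(-5 \right)} \right)} + g{\left(6,-5 \right)}\right) = 13 \left(0 + 4\right) = 13 \cdot 4 = 52$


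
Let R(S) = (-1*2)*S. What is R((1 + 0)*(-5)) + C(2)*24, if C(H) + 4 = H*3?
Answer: 58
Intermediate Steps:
R(S) = -2*S
C(H) = -4 + 3*H (C(H) = -4 + H*3 = -4 + 3*H)
R((1 + 0)*(-5)) + C(2)*24 = -2*(1 + 0)*(-5) + (-4 + 3*2)*24 = -2*(-5) + (-4 + 6)*24 = -2*(-5) + 2*24 = 10 + 48 = 58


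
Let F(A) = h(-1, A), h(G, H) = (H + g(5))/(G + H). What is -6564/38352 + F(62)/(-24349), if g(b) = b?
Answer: -812667215/4746983644 ≈ -0.17120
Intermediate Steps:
h(G, H) = (5 + H)/(G + H) (h(G, H) = (H + 5)/(G + H) = (5 + H)/(G + H))
F(A) = (5 + A)/(-1 + A)
-6564/38352 + F(62)/(-24349) = -6564/38352 + ((5 + 62)/(-1 + 62))/(-24349) = -6564*1/38352 + (67/61)*(-1/24349) = -547/3196 + ((1/61)*67)*(-1/24349) = -547/3196 + (67/61)*(-1/24349) = -547/3196 - 67/1485289 = -812667215/4746983644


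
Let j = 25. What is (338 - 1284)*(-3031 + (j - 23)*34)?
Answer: 2802998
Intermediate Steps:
(338 - 1284)*(-3031 + (j - 23)*34) = (338 - 1284)*(-3031 + (25 - 23)*34) = -946*(-3031 + 2*34) = -946*(-3031 + 68) = -946*(-2963) = 2802998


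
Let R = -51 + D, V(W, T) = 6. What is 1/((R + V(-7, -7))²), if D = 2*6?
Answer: 1/1089 ≈ 0.00091827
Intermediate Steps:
D = 12
R = -39 (R = -51 + 12 = -39)
1/((R + V(-7, -7))²) = 1/((-39 + 6)²) = 1/((-33)²) = 1/1089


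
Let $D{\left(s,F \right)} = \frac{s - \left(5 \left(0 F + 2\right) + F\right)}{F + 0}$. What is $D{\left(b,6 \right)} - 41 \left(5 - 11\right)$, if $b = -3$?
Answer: $\frac{1457}{6} \approx 242.83$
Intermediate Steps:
$D{\left(s,F \right)} = \frac{-10 + s - F}{F}$ ($D{\left(s,F \right)} = \frac{s - \left(5 \left(0 + 2\right) + F\right)}{F} = \frac{s - \left(5 \cdot 2 + F\right)}{F} = \frac{s - \left(10 + F\right)}{F} = \frac{-10 + s - F}{F}$)
$D{\left(b,6 \right)} - 41 \left(5 - 11\right) = \frac{-10 - 3 - 6}{6} - 41 \left(5 - 11\right) = \frac{-10 - 3 - 6}{6} - -246 = \frac{1}{6} \left(-19\right) + 246 = - \frac{19}{6} + 246 = \frac{1457}{6}$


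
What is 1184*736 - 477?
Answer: 870947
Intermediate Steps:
1184*736 - 477 = 871424 - 477 = 870947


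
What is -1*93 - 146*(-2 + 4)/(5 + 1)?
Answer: -425/3 ≈ -141.67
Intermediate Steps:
-1*93 - 146*(-2 + 4)/(5 + 1) = -93 - 146*2/6 = -93 - 146*2*(⅙) = -93 - 146/3 = -425/3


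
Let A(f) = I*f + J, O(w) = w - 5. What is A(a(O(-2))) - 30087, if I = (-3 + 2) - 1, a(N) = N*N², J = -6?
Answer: -29407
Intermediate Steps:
O(w) = -5 + w
a(N) = N³
I = -2 (I = -1 - 1 = -2)
A(f) = -6 - 2*f (A(f) = -2*f - 6 = -6 - 2*f)
A(a(O(-2))) - 30087 = (-6 - 2*(-5 - 2)³) - 30087 = (-6 - 2*(-7)³) - 30087 = (-6 - 2*(-343)) - 30087 = (-6 + 686) - 30087 = 680 - 30087 = -29407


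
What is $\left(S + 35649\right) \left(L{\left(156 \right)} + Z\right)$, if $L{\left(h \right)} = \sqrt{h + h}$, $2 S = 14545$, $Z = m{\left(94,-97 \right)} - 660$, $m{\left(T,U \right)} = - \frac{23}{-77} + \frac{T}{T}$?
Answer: $- \frac{2176978480}{77} + 85843 \sqrt{78} \approx -2.7514 \cdot 10^{7}$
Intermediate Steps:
$m{\left(T,U \right)} = \frac{100}{77}$ ($m{\left(T,U \right)} = \left(-23\right) \left(- \frac{1}{77}\right) + 1 = \frac{23}{77} + 1 = \frac{100}{77}$)
$Z = - \frac{50720}{77}$ ($Z = \frac{100}{77} - 660 = - \frac{50720}{77} \approx -658.7$)
$S = \frac{14545}{2}$ ($S = \frac{1}{2} \cdot 14545 = \frac{14545}{2} \approx 7272.5$)
$L{\left(h \right)} = \sqrt{2} \sqrt{h}$ ($L{\left(h \right)} = \sqrt{2 h} = \sqrt{2} \sqrt{h}$)
$\left(S + 35649\right) \left(L{\left(156 \right)} + Z\right) = \left(\frac{14545}{2} + 35649\right) \left(\sqrt{2} \sqrt{156} - \frac{50720}{77}\right) = \frac{85843 \left(\sqrt{2} \cdot 2 \sqrt{39} - \frac{50720}{77}\right)}{2} = \frac{85843 \left(2 \sqrt{78} - \frac{50720}{77}\right)}{2} = \frac{85843 \left(- \frac{50720}{77} + 2 \sqrt{78}\right)}{2} = - \frac{2176978480}{77} + 85843 \sqrt{78}$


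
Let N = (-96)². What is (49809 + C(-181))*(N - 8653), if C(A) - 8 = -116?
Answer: 27981663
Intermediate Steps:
C(A) = -108 (C(A) = 8 - 116 = -108)
N = 9216
(49809 + C(-181))*(N - 8653) = (49809 - 108)*(9216 - 8653) = 49701*563 = 27981663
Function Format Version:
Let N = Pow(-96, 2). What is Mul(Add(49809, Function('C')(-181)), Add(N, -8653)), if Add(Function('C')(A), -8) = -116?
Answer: 27981663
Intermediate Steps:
Function('C')(A) = -108 (Function('C')(A) = Add(8, -116) = -108)
N = 9216
Mul(Add(49809, Function('C')(-181)), Add(N, -8653)) = Mul(Add(49809, -108), Add(9216, -8653)) = Mul(49701, 563) = 27981663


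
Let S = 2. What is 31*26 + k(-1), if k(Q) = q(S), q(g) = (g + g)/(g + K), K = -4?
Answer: 804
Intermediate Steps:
q(g) = 2*g/(-4 + g) (q(g) = (g + g)/(g - 4) = (2*g)/(-4 + g) = 2*g/(-4 + g))
k(Q) = -2 (k(Q) = 2*2/(-4 + 2) = 2*2/(-2) = 2*2*(-½) = -2)
31*26 + k(-1) = 31*26 - 2 = 806 - 2 = 804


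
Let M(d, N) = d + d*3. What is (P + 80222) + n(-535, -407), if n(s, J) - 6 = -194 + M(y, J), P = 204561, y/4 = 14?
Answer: 284819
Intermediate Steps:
y = 56 (y = 4*14 = 56)
M(d, N) = 4*d (M(d, N) = d + 3*d = 4*d)
n(s, J) = 36 (n(s, J) = 6 + (-194 + 4*56) = 6 + (-194 + 224) = 6 + 30 = 36)
(P + 80222) + n(-535, -407) = (204561 + 80222) + 36 = 284783 + 36 = 284819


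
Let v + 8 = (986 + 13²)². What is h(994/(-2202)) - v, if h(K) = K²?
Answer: -1617096494408/1212201 ≈ -1.3340e+6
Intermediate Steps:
v = 1334017 (v = -8 + (986 + 13²)² = -8 + (986 + 169)² = -8 + 1155² = -8 + 1334025 = 1334017)
h(994/(-2202)) - v = (994/(-2202))² - 1*1334017 = (994*(-1/2202))² - 1334017 = (-497/1101)² - 1334017 = 247009/1212201 - 1334017 = -1617096494408/1212201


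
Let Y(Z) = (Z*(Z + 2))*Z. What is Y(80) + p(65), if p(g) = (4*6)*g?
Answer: 526360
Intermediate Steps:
p(g) = 24*g
Y(Z) = Z²*(2 + Z) (Y(Z) = (Z*(2 + Z))*Z = Z²*(2 + Z))
Y(80) + p(65) = 80²*(2 + 80) + 24*65 = 6400*82 + 1560 = 524800 + 1560 = 526360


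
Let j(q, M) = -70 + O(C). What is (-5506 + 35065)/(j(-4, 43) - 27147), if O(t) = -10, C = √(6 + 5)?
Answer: -29559/27227 ≈ -1.0856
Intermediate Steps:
C = √11 ≈ 3.3166
j(q, M) = -80 (j(q, M) = -70 - 10 = -80)
(-5506 + 35065)/(j(-4, 43) - 27147) = (-5506 + 35065)/(-80 - 27147) = 29559/(-27227) = 29559*(-1/27227) = -29559/27227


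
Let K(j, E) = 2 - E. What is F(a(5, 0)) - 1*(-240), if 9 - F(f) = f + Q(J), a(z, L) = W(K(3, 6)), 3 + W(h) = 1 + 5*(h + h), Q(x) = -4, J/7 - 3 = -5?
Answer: 295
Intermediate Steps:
J = -14 (J = 21 + 7*(-5) = 21 - 35 = -14)
W(h) = -2 + 10*h (W(h) = -3 + (1 + 5*(h + h)) = -3 + (1 + 5*(2*h)) = -3 + (1 + 10*h) = -2 + 10*h)
a(z, L) = -42 (a(z, L) = -2 + 10*(2 - 1*6) = -2 + 10*(2 - 6) = -2 + 10*(-4) = -2 - 40 = -42)
F(f) = 13 - f (F(f) = 9 - (f - 4) = 9 - (-4 + f) = 9 + (4 - f) = 13 - f)
F(a(5, 0)) - 1*(-240) = (13 - 1*(-42)) - 1*(-240) = (13 + 42) + 240 = 55 + 240 = 295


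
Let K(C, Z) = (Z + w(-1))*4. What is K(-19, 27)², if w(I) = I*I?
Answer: 12544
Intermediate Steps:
w(I) = I²
K(C, Z) = 4 + 4*Z (K(C, Z) = (Z + (-1)²)*4 = (Z + 1)*4 = (1 + Z)*4 = 4 + 4*Z)
K(-19, 27)² = (4 + 4*27)² = (4 + 108)² = 112² = 12544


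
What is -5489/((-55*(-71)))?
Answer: -499/355 ≈ -1.4056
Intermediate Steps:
-5489/((-55*(-71))) = -5489/3905 = -5489*1/3905 = -499/355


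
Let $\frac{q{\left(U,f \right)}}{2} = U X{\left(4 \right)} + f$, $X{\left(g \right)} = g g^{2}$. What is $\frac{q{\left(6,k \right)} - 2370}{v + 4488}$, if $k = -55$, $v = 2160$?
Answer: $- \frac{214}{831} \approx -0.25752$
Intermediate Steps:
$X{\left(g \right)} = g^{3}$
$q{\left(U,f \right)} = 2 f + 128 U$ ($q{\left(U,f \right)} = 2 \left(U 4^{3} + f\right) = 2 \left(U 64 + f\right) = 2 \left(64 U + f\right) = 2 \left(f + 64 U\right) = 2 f + 128 U$)
$\frac{q{\left(6,k \right)} - 2370}{v + 4488} = \frac{\left(2 \left(-55\right) + 128 \cdot 6\right) - 2370}{2160 + 4488} = \frac{\left(-110 + 768\right) - 2370}{6648} = \left(658 - 2370\right) \frac{1}{6648} = \left(-1712\right) \frac{1}{6648} = - \frac{214}{831}$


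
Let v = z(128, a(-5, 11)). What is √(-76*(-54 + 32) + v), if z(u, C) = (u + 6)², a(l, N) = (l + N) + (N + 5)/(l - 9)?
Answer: 2*√4907 ≈ 140.10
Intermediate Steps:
a(l, N) = N + l + (5 + N)/(-9 + l) (a(l, N) = (N + l) + (5 + N)/(-9 + l) = N + l + (5 + N)/(-9 + l))
z(u, C) = (6 + u)²
v = 17956 (v = (6 + 128)² = 134² = 17956)
√(-76*(-54 + 32) + v) = √(-76*(-54 + 32) + 17956) = √(-76*(-22) + 17956) = √(1672 + 17956) = √19628 = 2*√4907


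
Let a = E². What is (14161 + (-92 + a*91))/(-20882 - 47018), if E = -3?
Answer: -3722/16975 ≈ -0.21926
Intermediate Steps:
a = 9 (a = (-3)² = 9)
(14161 + (-92 + a*91))/(-20882 - 47018) = (14161 + (-92 + 9*91))/(-20882 - 47018) = (14161 + (-92 + 819))/(-67900) = (14161 + 727)*(-1/67900) = 14888*(-1/67900) = -3722/16975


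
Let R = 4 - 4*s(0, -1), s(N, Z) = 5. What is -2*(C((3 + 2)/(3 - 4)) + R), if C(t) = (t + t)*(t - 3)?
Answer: -128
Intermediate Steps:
R = -16 (R = 4 - 4*5 = 4 - 20 = -16)
C(t) = 2*t*(-3 + t) (C(t) = (2*t)*(-3 + t) = 2*t*(-3 + t))
-2*(C((3 + 2)/(3 - 4)) + R) = -2*(2*((3 + 2)/(3 - 4))*(-3 + (3 + 2)/(3 - 4)) - 16) = -2*(2*(5/(-1))*(-3 + 5/(-1)) - 16) = -2*(2*(5*(-1))*(-3 + 5*(-1)) - 16) = -2*(2*(-5)*(-3 - 5) - 16) = -2*(2*(-5)*(-8) - 16) = -2*(80 - 16) = -2*64 = -128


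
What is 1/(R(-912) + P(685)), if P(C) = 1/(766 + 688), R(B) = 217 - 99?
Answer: 1454/171573 ≈ 0.0084745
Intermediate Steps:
R(B) = 118
P(C) = 1/1454
1/(R(-912) + P(685)) = 1/(118 + 1/1454) = 1/(171573/1454) = 1454/171573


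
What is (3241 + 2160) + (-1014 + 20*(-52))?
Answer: 3347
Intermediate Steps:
(3241 + 2160) + (-1014 + 20*(-52)) = 5401 + (-1014 - 1040) = 5401 - 2054 = 3347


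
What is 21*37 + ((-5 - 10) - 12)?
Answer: 750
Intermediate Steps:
21*37 + ((-5 - 10) - 12) = 777 + (-15 - 12) = 777 - 27 = 750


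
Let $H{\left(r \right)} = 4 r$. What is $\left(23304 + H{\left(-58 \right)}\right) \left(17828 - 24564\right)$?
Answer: $-155412992$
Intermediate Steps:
$\left(23304 + H{\left(-58 \right)}\right) \left(17828 - 24564\right) = \left(23304 + 4 \left(-58\right)\right) \left(17828 - 24564\right) = \left(23304 - 232\right) \left(-6736\right) = 23072 \left(-6736\right) = -155412992$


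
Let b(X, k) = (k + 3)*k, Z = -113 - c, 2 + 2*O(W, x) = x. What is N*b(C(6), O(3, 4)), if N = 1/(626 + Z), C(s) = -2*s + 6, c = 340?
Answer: 4/173 ≈ 0.023121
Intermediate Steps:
O(W, x) = -1 + x/2
Z = -453 (Z = -113 - 1*340 = -113 - 340 = -453)
C(s) = 6 - 2*s
N = 1/173 (N = 1/(626 - 453) = 1/173 ≈ 0.0057803)
b(X, k) = k*(3 + k) (b(X, k) = (3 + k)*k = k*(3 + k))
N*b(C(6), O(3, 4)) = ((-1 + (½)*4)*(3 + (-1 + (½)*4)))/173 = ((-1 + 2)*(3 + (-1 + 2)))/173 = (1*(3 + 1))/173 = (1*4)/173 = (1/173)*4 = 4/173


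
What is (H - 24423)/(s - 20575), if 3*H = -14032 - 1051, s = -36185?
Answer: 1004/1935 ≈ 0.51886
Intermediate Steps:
H = -15083/3 (H = (-14032 - 1051)/3 = (⅓)*(-15083) = -15083/3 ≈ -5027.7)
(H - 24423)/(s - 20575) = (-15083/3 - 24423)/(-36185 - 20575) = -88352/3/(-56760) = -88352/3*(-1/56760) = 1004/1935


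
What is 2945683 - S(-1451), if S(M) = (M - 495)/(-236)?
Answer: 347589621/118 ≈ 2.9457e+6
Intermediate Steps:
S(M) = 495/236 - M/236 (S(M) = (-495 + M)*(-1/236) = 495/236 - M/236)
2945683 - S(-1451) = 2945683 - (495/236 - 1/236*(-1451)) = 2945683 - (495/236 + 1451/236) = 2945683 - 1*973/118 = 2945683 - 973/118 = 347589621/118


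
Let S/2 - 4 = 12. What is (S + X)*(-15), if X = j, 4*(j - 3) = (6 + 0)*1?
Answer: -1095/2 ≈ -547.50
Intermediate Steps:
S = 32 (S = 8 + 2*12 = 8 + 24 = 32)
j = 9/2 (j = 3 + ((6 + 0)*1)/4 = 3 + (6*1)/4 = 3 + (1/4)*6 = 3 + 3/2 = 9/2 ≈ 4.5000)
X = 9/2 ≈ 4.5000
(S + X)*(-15) = (32 + 9/2)*(-15) = (73/2)*(-15) = -1095/2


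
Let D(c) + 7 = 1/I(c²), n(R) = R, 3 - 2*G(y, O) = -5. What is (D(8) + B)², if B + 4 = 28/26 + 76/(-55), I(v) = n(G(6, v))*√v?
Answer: 66533559481/523494400 ≈ 127.10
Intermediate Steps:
G(y, O) = 4 (G(y, O) = 3/2 - ½*(-5) = 3/2 + 5/2 = 4)
I(v) = 4*√v
D(c) = -7 + 1/(4*√(c²))
B = -3078/715 (B = -4 + (28/26 + 76/(-55)) = -4 + (28*(1/26) + 76*(-1/55)) = -4 + (14/13 - 76/55) = -4 - 218/715 = -3078/715 ≈ -4.3049)
(D(8) + B)² = ((-7 + 1/(4*√(8²))) - 3078/715)² = ((-7 + 1/(4*√64)) - 3078/715)² = ((-7 + (¼)*(⅛)) - 3078/715)² = ((-7 + 1/32) - 3078/715)² = (-223/32 - 3078/715)² = (-257941/22880)² = 66533559481/523494400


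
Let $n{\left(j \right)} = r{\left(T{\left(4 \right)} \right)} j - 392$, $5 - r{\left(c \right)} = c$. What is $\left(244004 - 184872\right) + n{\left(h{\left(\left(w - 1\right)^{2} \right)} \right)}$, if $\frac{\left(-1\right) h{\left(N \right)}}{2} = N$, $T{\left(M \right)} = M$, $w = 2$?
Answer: $58738$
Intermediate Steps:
$r{\left(c \right)} = 5 - c$
$h{\left(N \right)} = - 2 N$
$n{\left(j \right)} = -392 + j$ ($n{\left(j \right)} = \left(5 - 4\right) j - 392 = 1 j - 392 = j - 392 = -392 + j$)
$\left(244004 - 184872\right) + n{\left(h{\left(\left(w - 1\right)^{2} \right)} \right)} = \left(244004 - 184872\right) - \left(392 + 2 \left(2 - 1\right)^{2}\right) = \left(244004 - 184872\right) - \left(392 + 2 \cdot 1^{2}\right) = 59132 - 394 = 58738$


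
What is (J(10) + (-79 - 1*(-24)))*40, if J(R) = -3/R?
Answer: -2212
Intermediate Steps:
(J(10) + (-79 - 1*(-24)))*40 = (-3/10 + (-79 - 1*(-24)))*40 = (-3*⅒ + (-79 + 24))*40 = (-3/10 - 55)*40 = -553/10*40 = -2212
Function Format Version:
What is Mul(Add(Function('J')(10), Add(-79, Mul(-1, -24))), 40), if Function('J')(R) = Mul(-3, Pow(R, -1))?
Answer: -2212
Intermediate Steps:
Mul(Add(Function('J')(10), Add(-79, Mul(-1, -24))), 40) = Mul(Add(Mul(-3, Pow(10, -1)), Add(-79, Mul(-1, -24))), 40) = Mul(Add(Mul(-3, Rational(1, 10)), Add(-79, 24)), 40) = Mul(Add(Rational(-3, 10), -55), 40) = Mul(Rational(-553, 10), 40) = -2212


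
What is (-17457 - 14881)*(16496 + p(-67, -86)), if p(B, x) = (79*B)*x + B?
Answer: -15251473926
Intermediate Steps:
p(B, x) = B + 79*B*x (p(B, x) = 79*B*x + B = B + 79*B*x)
(-17457 - 14881)*(16496 + p(-67, -86)) = (-17457 - 14881)*(16496 - 67*(1 + 79*(-86))) = -32338*(16496 - 67*(1 - 6794)) = -32338*(16496 - 67*(-6793)) = -32338*(16496 + 455131) = -32338*471627 = -15251473926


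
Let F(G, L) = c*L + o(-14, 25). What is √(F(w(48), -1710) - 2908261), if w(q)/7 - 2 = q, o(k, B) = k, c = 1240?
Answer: 5*I*√201147 ≈ 2242.5*I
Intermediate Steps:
w(q) = 14 + 7*q
F(G, L) = -14 + 1240*L (F(G, L) = 1240*L - 14 = -14 + 1240*L)
√(F(w(48), -1710) - 2908261) = √((-14 + 1240*(-1710)) - 2908261) = √((-14 - 2120400) - 2908261) = √(-2120414 - 2908261) = √(-5028675) = 5*I*√201147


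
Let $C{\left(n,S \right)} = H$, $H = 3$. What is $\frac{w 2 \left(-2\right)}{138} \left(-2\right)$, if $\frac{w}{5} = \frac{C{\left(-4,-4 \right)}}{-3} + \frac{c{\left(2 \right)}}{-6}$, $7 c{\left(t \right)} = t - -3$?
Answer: $- \frac{470}{1449} \approx -0.32436$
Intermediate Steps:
$c{\left(t \right)} = \frac{3}{7} + \frac{t}{7}$ ($c{\left(t \right)} = \frac{t - -3}{7} = \frac{t + 3}{7} = \frac{3 + t}{7} = \frac{3}{7} + \frac{t}{7}$)
$C{\left(n,S \right)} = 3$
$w = - \frac{235}{42}$ ($w = 5 \left(\frac{3}{-3} + \frac{\frac{3}{7} + \frac{1}{7} \cdot 2}{-6}\right) = 5 \left(3 \left(- \frac{1}{3}\right) + \left(\frac{3}{7} + \frac{2}{7}\right) \left(- \frac{1}{6}\right)\right) = 5 \left(-1 + \frac{5}{7} \left(- \frac{1}{6}\right)\right) = 5 \left(-1 - \frac{5}{42}\right) = 5 \left(- \frac{47}{42}\right) = - \frac{235}{42} \approx -5.5952$)
$\frac{w 2 \left(-2\right)}{138} \left(-2\right) = \frac{\left(- \frac{235}{42}\right) 2 \left(-2\right)}{138} \left(-2\right) = \left(- \frac{235}{42}\right) \left(-4\right) \frac{1}{138} \left(-2\right) = \frac{470}{21} \cdot \frac{1}{138} \left(-2\right) = \frac{235}{1449} \left(-2\right) = - \frac{470}{1449}$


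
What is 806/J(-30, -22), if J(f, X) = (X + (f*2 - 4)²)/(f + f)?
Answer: -8060/679 ≈ -11.870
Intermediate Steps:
J(f, X) = (X + (-4 + 2*f)²)/(2*f) (J(f, X) = (X + (2*f - 4)²)/((2*f)) = (X + (-4 + 2*f)²)*(1/(2*f)) = (X + (-4 + 2*f)²)/(2*f))
806/J(-30, -22) = 806/(((½)*(-22 + 4*(-2 - 30)²)/(-30))) = 806/(((½)*(-1/30)*(-22 + 4*(-32)²))) = 806/(((½)*(-1/30)*(-22 + 4*1024))) = 806/(((½)*(-1/30)*(-22 + 4096))) = 806/(((½)*(-1/30)*4074)) = 806/(-679/10) = 806*(-10/679) = -8060/679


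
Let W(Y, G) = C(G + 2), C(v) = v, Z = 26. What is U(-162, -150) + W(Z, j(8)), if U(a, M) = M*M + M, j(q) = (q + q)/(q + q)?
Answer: 22353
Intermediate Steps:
j(q) = 1 (j(q) = (2*q)/((2*q)) = (2*q)*(1/(2*q)) = 1)
W(Y, G) = 2 + G (W(Y, G) = G + 2 = 2 + G)
U(a, M) = M + M² (U(a, M) = M² + M = M + M²)
U(-162, -150) + W(Z, j(8)) = -150*(1 - 150) + (2 + 1) = -150*(-149) + 3 = 22350 + 3 = 22353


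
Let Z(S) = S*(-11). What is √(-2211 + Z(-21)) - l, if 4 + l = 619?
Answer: -615 + 6*I*√55 ≈ -615.0 + 44.497*I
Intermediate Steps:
l = 615 (l = -4 + 619 = 615)
Z(S) = -11*S
√(-2211 + Z(-21)) - l = √(-2211 - 11*(-21)) - 1*615 = √(-2211 + 231) - 615 = √(-1980) - 615 = 6*I*√55 - 615 = -615 + 6*I*√55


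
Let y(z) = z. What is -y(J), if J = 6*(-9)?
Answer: 54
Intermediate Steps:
J = -54
-y(J) = -1*(-54) = 54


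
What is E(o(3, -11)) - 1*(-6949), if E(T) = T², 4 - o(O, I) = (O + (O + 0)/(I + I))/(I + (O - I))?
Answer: 3367805/484 ≈ 6958.3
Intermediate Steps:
o(O, I) = 4 - (O + O/(2*I))/O (o(O, I) = 4 - (O + (O + 0)/(I + I))/(I + (O - I)) = 4 - (O + O/((2*I)))/O = 4 - (O + O*(1/(2*I)))/O = 4 - (O + O/(2*I))/O)
E(o(3, -11)) - 1*(-6949) = (3 - ½/(-11))² - 1*(-6949) = (3 - ½*(-1/11))² + 6949 = (3 + 1/22)² + 6949 = (67/22)² + 6949 = 4489/484 + 6949 = 3367805/484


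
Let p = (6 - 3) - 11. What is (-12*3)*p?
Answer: 288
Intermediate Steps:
p = -8 (p = 3 - 11 = -8)
(-12*3)*p = -12*3*(-8) = -36*(-8) = 288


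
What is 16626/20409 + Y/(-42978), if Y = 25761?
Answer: 20977331/97459778 ≈ 0.21524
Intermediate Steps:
16626/20409 + Y/(-42978) = 16626/20409 + 25761/(-42978) = 16626*(1/20409) + 25761*(-1/42978) = 5542/6803 - 8587/14326 = 20977331/97459778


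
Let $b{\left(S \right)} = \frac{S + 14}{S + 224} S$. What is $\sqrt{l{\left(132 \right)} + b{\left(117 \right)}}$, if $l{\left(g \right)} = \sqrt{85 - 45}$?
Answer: $\frac{\sqrt{5226507 + 232562 \sqrt{10}}}{341} \approx 7.1604$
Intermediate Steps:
$b{\left(S \right)} = \frac{S \left(14 + S\right)}{224 + S}$ ($b{\left(S \right)} = \frac{14 + S}{224 + S} S = \frac{S \left(14 + S\right)}{224 + S}$)
$l{\left(g \right)} = 2 \sqrt{10}$ ($l{\left(g \right)} = \sqrt{40} = 2 \sqrt{10}$)
$\sqrt{l{\left(132 \right)} + b{\left(117 \right)}} = \sqrt{2 \sqrt{10} + \frac{117 \left(14 + 117\right)}{224 + 117}} = \sqrt{2 \sqrt{10} + 117 \cdot \frac{1}{341} \cdot 131} = \sqrt{2 \sqrt{10} + \frac{15327}{341}} = \sqrt{\frac{15327}{341} + 2 \sqrt{10}}$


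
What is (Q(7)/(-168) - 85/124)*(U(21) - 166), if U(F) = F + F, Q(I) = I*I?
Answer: 727/6 ≈ 121.17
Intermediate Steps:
Q(I) = I²
U(F) = 2*F
(Q(7)/(-168) - 85/124)*(U(21) - 166) = (7²/(-168) - 85/124)*(2*21 - 166) = (49*(-1/168) - 85*1/124)*(42 - 166) = (-7/24 - 85/124)*(-124) = -727/744*(-124) = 727/6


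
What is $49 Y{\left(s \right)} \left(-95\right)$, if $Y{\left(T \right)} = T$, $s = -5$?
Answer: $23275$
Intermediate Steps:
$49 Y{\left(s \right)} \left(-95\right) = 49 \left(-5\right) \left(-95\right) = \left(-245\right) \left(-95\right) = 23275$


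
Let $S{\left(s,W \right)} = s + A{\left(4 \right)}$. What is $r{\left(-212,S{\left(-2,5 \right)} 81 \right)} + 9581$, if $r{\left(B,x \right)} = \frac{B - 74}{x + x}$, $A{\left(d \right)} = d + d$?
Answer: $\frac{4656223}{486} \approx 9580.7$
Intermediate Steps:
$A{\left(d \right)} = 2 d$
$S{\left(s,W \right)} = 8 + s$ ($S{\left(s,W \right)} = s + 2 \cdot 4 = s + 8 = 8 + s$)
$r{\left(B,x \right)} = \frac{-74 + B}{2 x}$
$r{\left(-212,S{\left(-2,5 \right)} 81 \right)} + 9581 = \frac{-74 - 212}{2 \left(8 - 2\right) 81} + 9581 = \frac{1}{2} \frac{1}{6 \cdot 81} \left(-286\right) + 9581 = \frac{1}{2} \cdot \frac{1}{486} \left(-286\right) + 9581 = - \frac{143}{486} + 9581 = \frac{4656223}{486}$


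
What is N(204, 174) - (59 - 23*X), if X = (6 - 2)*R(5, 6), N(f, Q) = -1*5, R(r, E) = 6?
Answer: 488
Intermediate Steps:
N(f, Q) = -5
X = 24 (X = (6 - 2)*6 = 4*6 = 24)
N(204, 174) - (59 - 23*X) = -5 - (59 - 23*24) = -5 - (59 - 552) = -5 - 1*(-493) = -5 + 493 = 488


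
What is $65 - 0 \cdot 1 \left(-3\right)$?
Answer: $65$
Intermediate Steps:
$65 - 0 \cdot 1 \left(-3\right) = 65 - 0 \left(-3\right) = 65 - 0 = 65 + 0 = 65$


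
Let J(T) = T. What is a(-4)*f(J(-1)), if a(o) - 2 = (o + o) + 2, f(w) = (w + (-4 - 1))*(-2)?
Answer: -48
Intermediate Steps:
f(w) = 10 - 2*w (f(w) = (w - 5)*(-2) = (-5 + w)*(-2) = 10 - 2*w)
a(o) = 4 + 2*o (a(o) = 2 + ((o + o) + 2) = 2 + (2*o + 2) = 2 + (2 + 2*o) = 4 + 2*o)
a(-4)*f(J(-1)) = (4 + 2*(-4))*(10 - 2*(-1)) = (4 - 8)*(10 + 2) = -4*12 = -48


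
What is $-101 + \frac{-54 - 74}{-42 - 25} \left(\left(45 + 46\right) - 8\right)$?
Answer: $\frac{3857}{67} \approx 57.567$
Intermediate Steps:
$-101 + \frac{-54 - 74}{-42 - 25} \left(\left(45 + 46\right) - 8\right) = -101 + - \frac{128}{-42 - 25} \left(91 - 8\right) = -101 + - \frac{128}{-67} \cdot 83 = -101 + \left(-128\right) \left(- \frac{1}{67}\right) 83 = -101 + \frac{128}{67} \cdot 83 = -101 + \frac{10624}{67} = \frac{3857}{67}$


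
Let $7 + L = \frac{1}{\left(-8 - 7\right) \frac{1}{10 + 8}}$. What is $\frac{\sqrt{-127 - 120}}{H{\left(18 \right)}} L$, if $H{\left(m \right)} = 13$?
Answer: $- \frac{41 i \sqrt{247}}{65} \approx - 9.9133 i$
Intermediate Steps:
$L = - \frac{41}{5}$ ($L = -7 + \frac{1}{\left(-8 - 7\right) \frac{1}{10 + 8}} = -7 + \frac{1}{\left(-15\right) \frac{1}{18}} = -7 + \frac{1}{- \frac{5}{6}} = -7 - \frac{6}{5} = - \frac{41}{5} \approx -8.2$)
$\frac{\sqrt{-127 - 120}}{H{\left(18 \right)}} L = \frac{\sqrt{-127 - 120}}{13} \left(- \frac{41}{5}\right) = \sqrt{-247} \cdot \frac{1}{13} \left(- \frac{41}{5}\right) = i \sqrt{247} \cdot \frac{1}{13} \left(- \frac{41}{5}\right) = \frac{i \sqrt{247}}{13} \left(- \frac{41}{5}\right) = - \frac{41 i \sqrt{247}}{65}$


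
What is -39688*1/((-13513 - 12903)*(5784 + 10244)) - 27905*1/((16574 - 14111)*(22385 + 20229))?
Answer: -36775342603/213648460674792 ≈ -0.00017213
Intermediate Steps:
-39688*1/((-13513 - 12903)*(5784 + 10244)) - 27905*1/((16574 - 14111)*(22385 + 20229)) = -39688/(16028*(-26416)) - 27905/(42614*2463) = -39688/(-423395648) - 27905/104958282 = -39688*(-1/423395648) - 27905*1/104958282 = 4961/52924456 - 27905/104958282 = -36775342603/213648460674792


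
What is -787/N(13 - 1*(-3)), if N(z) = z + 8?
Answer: -787/24 ≈ -32.792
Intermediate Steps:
N(z) = 8 + z
-787/N(13 - 1*(-3)) = -787/(8 + (13 - 1*(-3))) = -787/(8 + (13 + 3)) = -787/(8 + 16) = -787/24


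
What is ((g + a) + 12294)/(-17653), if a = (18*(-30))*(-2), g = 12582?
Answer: -25956/17653 ≈ -1.4703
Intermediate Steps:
a = 1080 (a = -540*(-2) = 1080)
((g + a) + 12294)/(-17653) = ((12582 + 1080) + 12294)/(-17653) = (13662 + 12294)*(-1/17653) = 25956*(-1/17653) = -25956/17653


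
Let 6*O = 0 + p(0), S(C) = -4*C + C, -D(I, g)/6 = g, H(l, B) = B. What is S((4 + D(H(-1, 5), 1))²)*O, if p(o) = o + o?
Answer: 0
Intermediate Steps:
p(o) = 2*o
D(I, g) = -6*g
S(C) = -3*C
O = 0 (O = (0 + 2*0)/6 = (0 + 0)/6 = (⅙)*0 = 0)
S((4 + D(H(-1, 5), 1))²)*O = -3*(4 - 6*1)²*0 = -3*(4 - 6)²*0 = -3*(-2)²*0 = -3*4*0 = -12*0 = 0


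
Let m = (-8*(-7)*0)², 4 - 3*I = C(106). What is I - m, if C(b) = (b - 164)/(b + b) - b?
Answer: 11689/318 ≈ 36.758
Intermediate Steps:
C(b) = -b + (-164 + b)/(2*b) (C(b) = (-164 + b)/((2*b)) - b = (-164 + b)*(1/(2*b)) - b = (-164 + b)/(2*b) - b = -b + (-164 + b)/(2*b))
I = 11689/318 (I = 4/3 - (½ - 1*106 - 82/106)/3 = 4/3 - (½ - 106 - 82*1/106)/3 = 4/3 - (½ - 106 - 41/53)/3 = 4/3 - ⅓*(-11265/106) = 4/3 + 3755/106 = 11689/318 ≈ 36.758)
m = 0 (m = (56*0)² = 0² = 0)
I - m = 11689/318 - 1*0 = 11689/318 + 0 = 11689/318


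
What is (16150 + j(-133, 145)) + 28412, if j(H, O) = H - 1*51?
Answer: 44378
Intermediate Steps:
j(H, O) = -51 + H (j(H, O) = H - 51 = -51 + H)
(16150 + j(-133, 145)) + 28412 = (16150 + (-51 - 133)) + 28412 = (16150 - 184) + 28412 = 15966 + 28412 = 44378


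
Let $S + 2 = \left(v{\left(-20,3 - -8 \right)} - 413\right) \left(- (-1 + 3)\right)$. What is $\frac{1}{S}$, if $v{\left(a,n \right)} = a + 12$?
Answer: $\frac{1}{840} \approx 0.0011905$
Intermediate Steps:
$v{\left(a,n \right)} = 12 + a$
$S = 840$ ($S = -2 + \left(\left(12 - 20\right) - 413\right) \left(- (-1 + 3)\right) = -2 + \left(-8 - 413\right) \left(\left(-1\right) 2\right) = -2 - -842 = -2 + 842 = 840$)
$\frac{1}{S} = \frac{1}{840}$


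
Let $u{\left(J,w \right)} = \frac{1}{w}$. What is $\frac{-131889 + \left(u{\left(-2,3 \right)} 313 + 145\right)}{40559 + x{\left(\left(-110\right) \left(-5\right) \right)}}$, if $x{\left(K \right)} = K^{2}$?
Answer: $- \frac{394919}{1029177} \approx -0.38372$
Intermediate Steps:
$\frac{-131889 + \left(u{\left(-2,3 \right)} 313 + 145\right)}{40559 + x{\left(\left(-110\right) \left(-5\right) \right)}} = \frac{-131889 + \left(\frac{1}{3} \cdot 313 + 145\right)}{40559 + \left(\left(-110\right) \left(-5\right)\right)^{2}} = \frac{-131889 + \left(\frac{1}{3} \cdot 313 + 145\right)}{40559 + 550^{2}} = \frac{-131889 + \left(\frac{313}{3} + 145\right)}{40559 + 302500} = \frac{-131889 + \frac{748}{3}}{343059} = \left(- \frac{394919}{3}\right) \frac{1}{343059} = - \frac{394919}{1029177}$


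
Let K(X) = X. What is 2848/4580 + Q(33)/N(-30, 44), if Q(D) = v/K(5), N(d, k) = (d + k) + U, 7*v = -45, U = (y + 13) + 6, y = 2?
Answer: 32827/56105 ≈ 0.58510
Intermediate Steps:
U = 21 (U = (2 + 13) + 6 = 15 + 6 = 21)
v = -45/7 (v = (⅐)*(-45) = -45/7 ≈ -6.4286)
N(d, k) = 21 + d + k (N(d, k) = (d + k) + 21 = 21 + d + k)
Q(D) = -9/7 (Q(D) = -45/7/5 = -45/7*⅕ = -9/7)
2848/4580 + Q(33)/N(-30, 44) = 2848/4580 - 9/(7*(21 - 30 + 44)) = 2848*(1/4580) - 9/7/35 = 712/1145 - 9/7*1/35 = 712/1145 - 9/245 = 32827/56105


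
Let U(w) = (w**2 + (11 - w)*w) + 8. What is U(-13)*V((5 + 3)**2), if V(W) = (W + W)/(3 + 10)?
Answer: -17280/13 ≈ -1329.2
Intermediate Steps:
U(w) = 8 + w**2 + w*(11 - w) (U(w) = (w**2 + w*(11 - w)) + 8 = 8 + w**2 + w*(11 - w))
V(W) = 2*W/13 (V(W) = (2*W)/13 = (2*W)*(1/13) = 2*W/13)
U(-13)*V((5 + 3)**2) = (8 + 11*(-13))*(2*(5 + 3)**2/13) = (8 - 143)*((2/13)*8**2) = -270*64/13 = -135*128/13 = -17280/13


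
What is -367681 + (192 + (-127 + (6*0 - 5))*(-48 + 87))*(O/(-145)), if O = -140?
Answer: -10801517/29 ≈ -3.7247e+5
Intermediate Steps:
-367681 + (192 + (-127 + (6*0 - 5))*(-48 + 87))*(O/(-145)) = -367681 + (192 + (-127 + (6*0 - 5))*(-48 + 87))*(-140/(-145)) = -367681 + (192 + (-127 + (0 - 5))*39)*(-140*(-1/145)) = -367681 + (192 + (-127 - 5)*39)*(28/29) = -367681 + (192 - 132*39)*(28/29) = -367681 + (192 - 5148)*(28/29) = -367681 - 4956*28/29 = -367681 - 138768/29 = -10801517/29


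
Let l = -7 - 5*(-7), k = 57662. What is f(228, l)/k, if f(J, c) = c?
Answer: 14/28831 ≈ 0.00048559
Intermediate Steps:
l = 28 (l = -7 + 35 = 28)
f(228, l)/k = 28/57662 = 28*(1/57662) = 14/28831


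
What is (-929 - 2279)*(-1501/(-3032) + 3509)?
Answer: -4266956389/379 ≈ -1.1258e+7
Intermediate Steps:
(-929 - 2279)*(-1501/(-3032) + 3509) = -3208*(-1501*(-1/3032) + 3509) = -3208*(1501/3032 + 3509) = -3208*10640789/3032 = -4266956389/379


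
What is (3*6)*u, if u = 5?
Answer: 90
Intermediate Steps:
(3*6)*u = (3*6)*5 = 18*5 = 90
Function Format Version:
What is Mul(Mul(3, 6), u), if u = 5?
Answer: 90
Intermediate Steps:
Mul(Mul(3, 6), u) = Mul(Mul(3, 6), 5) = Mul(18, 5) = 90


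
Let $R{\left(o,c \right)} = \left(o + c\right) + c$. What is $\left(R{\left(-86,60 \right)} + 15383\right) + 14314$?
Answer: $29731$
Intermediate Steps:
$R{\left(o,c \right)} = o + 2 c$ ($R{\left(o,c \right)} = \left(c + o\right) + c = o + 2 c$)
$\left(R{\left(-86,60 \right)} + 15383\right) + 14314 = \left(\left(-86 + 2 \cdot 60\right) + 15383\right) + 14314 = \left(\left(-86 + 120\right) + 15383\right) + 14314 = \left(34 + 15383\right) + 14314 = 15417 + 14314 = 29731$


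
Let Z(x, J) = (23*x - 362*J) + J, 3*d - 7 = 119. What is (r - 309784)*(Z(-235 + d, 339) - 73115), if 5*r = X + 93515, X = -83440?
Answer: 61533179477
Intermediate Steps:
d = 42 (d = 7/3 + (1/3)*119 = 7/3 + 119/3 = 42)
Z(x, J) = -361*J + 23*x (Z(x, J) = (-362*J + 23*x) + J = -361*J + 23*x)
r = 2015 (r = (-83440 + 93515)/5 = (1/5)*10075 = 2015)
(r - 309784)*(Z(-235 + d, 339) - 73115) = (2015 - 309784)*((-361*339 + 23*(-235 + 42)) - 73115) = -307769*((-122379 + 23*(-193)) - 73115) = -307769*((-122379 - 4439) - 73115) = -307769*(-126818 - 73115) = -307769*(-199933) = 61533179477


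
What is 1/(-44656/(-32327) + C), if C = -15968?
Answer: -32327/516152880 ≈ -6.2631e-5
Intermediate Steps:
1/(-44656/(-32327) + C) = 1/(-44656/(-32327) - 15968) = 1/(-44656*(-1/32327) - 15968) = 1/(44656/32327 - 15968) = 1/(-516152880/32327) = -32327/516152880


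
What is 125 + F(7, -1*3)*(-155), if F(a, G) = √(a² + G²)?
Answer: 125 - 155*√58 ≈ -1055.4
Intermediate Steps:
F(a, G) = √(G² + a²)
125 + F(7, -1*3)*(-155) = 125 + √((-1*3)² + 7²)*(-155) = 125 + √((-3)² + 49)*(-155) = 125 + √(9 + 49)*(-155) = 125 + √58*(-155) = 125 - 155*√58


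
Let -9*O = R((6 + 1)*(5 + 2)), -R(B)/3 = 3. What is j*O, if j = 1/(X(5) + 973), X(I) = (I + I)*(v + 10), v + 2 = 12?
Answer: 1/1173 ≈ 0.00085251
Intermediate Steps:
v = 10 (v = -2 + 12 = 10)
R(B) = -9 (R(B) = -3*3 = -9)
O = 1 (O = -⅑*(-9) = 1)
X(I) = 40*I (X(I) = (I + I)*(10 + 10) = (2*I)*20 = 40*I)
j = 1/1173 (j = 1/(40*5 + 973) = 1/(200 + 973) = 1/1173 ≈ 0.00085251)
j*O = (1/1173)*1 = 1/1173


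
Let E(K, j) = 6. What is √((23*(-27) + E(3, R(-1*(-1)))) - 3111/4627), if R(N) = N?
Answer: 6*I*√366139137/4627 ≈ 24.813*I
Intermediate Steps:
√((23*(-27) + E(3, R(-1*(-1)))) - 3111/4627) = √((23*(-27) + 6) - 3111/4627) = √((-621 + 6) - 3111*1/4627) = √(-615 - 3111/4627) = √(-2848716/4627) = 6*I*√366139137/4627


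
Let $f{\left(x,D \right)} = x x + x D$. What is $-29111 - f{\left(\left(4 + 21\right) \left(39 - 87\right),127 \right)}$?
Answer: $-1316711$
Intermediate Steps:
$f{\left(x,D \right)} = x^{2} + D x$
$-29111 - f{\left(\left(4 + 21\right) \left(39 - 87\right),127 \right)} = -29111 - \left(4 + 21\right) \left(39 - 87\right) \left(127 + \left(4 + 21\right) \left(39 - 87\right)\right) = -29111 - 25 \left(-48\right) \left(127 + 25 \left(-48\right)\right) = -29111 - - 1200 \left(127 - 1200\right) = -29111 - \left(-1200\right) \left(-1073\right) = -29111 - 1287600 = -1316711$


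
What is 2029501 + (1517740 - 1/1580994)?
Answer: 5608166737553/1580994 ≈ 3.5472e+6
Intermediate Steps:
2029501 + (1517740 - 1/1580994) = 2029501 + 2399537833559/1580994 = 5608166737553/1580994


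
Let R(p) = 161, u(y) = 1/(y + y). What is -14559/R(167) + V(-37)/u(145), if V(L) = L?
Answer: -75743/7 ≈ -10820.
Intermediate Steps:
u(y) = 1/(2*y)
-14559/R(167) + V(-37)/u(145) = -14559/161 - 37/((½)/145) = -14559*1/161 - 37/((½)*(1/145)) = -633/7 - 37/1/290 = -633/7 - 37*290 = -633/7 - 10730 = -75743/7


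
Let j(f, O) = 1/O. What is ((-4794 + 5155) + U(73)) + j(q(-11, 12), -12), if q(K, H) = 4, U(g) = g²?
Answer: 68279/12 ≈ 5689.9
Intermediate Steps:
((-4794 + 5155) + U(73)) + j(q(-11, 12), -12) = ((-4794 + 5155) + 73²) + 1/(-12) = (361 + 5329) - 1/12 = 5690 - 1/12 = 68279/12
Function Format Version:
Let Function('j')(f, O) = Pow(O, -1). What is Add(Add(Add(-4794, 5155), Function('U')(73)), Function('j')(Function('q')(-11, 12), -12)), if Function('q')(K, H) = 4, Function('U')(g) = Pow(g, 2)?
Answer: Rational(68279, 12) ≈ 5689.9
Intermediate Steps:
Add(Add(Add(-4794, 5155), Function('U')(73)), Function('j')(Function('q')(-11, 12), -12)) = Add(Add(Add(-4794, 5155), Pow(73, 2)), Pow(-12, -1)) = Add(Add(361, 5329), Rational(-1, 12)) = Add(5690, Rational(-1, 12)) = Rational(68279, 12)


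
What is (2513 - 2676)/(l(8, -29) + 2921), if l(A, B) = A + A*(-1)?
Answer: -163/2921 ≈ -0.055803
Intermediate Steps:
l(A, B) = 0 (l(A, B) = A - A = 0)
(2513 - 2676)/(l(8, -29) + 2921) = (2513 - 2676)/(0 + 2921) = -163/2921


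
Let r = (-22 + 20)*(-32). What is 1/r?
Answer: 1/64 ≈ 0.015625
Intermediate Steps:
r = 64 (r = -2*(-32) = 64)
1/r = 1/64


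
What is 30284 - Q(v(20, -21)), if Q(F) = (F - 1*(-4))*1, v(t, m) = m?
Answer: 30301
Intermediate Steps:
Q(F) = 4 + F (Q(F) = (F + 4)*1 = (4 + F)*1 = 4 + F)
30284 - Q(v(20, -21)) = 30284 - (4 - 21) = 30284 - 1*(-17) = 30284 + 17 = 30301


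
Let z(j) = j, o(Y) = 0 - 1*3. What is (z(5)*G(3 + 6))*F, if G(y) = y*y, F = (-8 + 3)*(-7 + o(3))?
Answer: 20250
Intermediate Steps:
o(Y) = -3 (o(Y) = 0 - 3 = -3)
F = 50 (F = (-8 + 3)*(-7 - 3) = -5*(-10) = 50)
G(y) = y**2
(z(5)*G(3 + 6))*F = (5*(3 + 6)**2)*50 = (5*9**2)*50 = (5*81)*50 = 405*50 = 20250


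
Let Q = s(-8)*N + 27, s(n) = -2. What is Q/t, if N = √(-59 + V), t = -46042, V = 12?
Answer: -27/46042 + I*√47/23021 ≈ -0.00058642 + 0.0002978*I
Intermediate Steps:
N = I*√47 (N = √(-59 + 12) = √(-47) = I*√47 ≈ 6.8557*I)
Q = 27 - 2*I*√47 (Q = -2*I*√47 + 27 = 27 - 2*I*√47 ≈ 27.0 - 13.711*I)
Q/t = (27 - 2*I*√47)/(-46042) = (27 - 2*I*√47)*(-1/46042) = -27/46042 + I*√47/23021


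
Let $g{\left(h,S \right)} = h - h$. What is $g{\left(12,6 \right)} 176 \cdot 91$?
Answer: $0$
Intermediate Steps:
$g{\left(h,S \right)} = 0$
$g{\left(12,6 \right)} 176 \cdot 91 = 0 \cdot 176 \cdot 91 = 0 \cdot 91 = 0$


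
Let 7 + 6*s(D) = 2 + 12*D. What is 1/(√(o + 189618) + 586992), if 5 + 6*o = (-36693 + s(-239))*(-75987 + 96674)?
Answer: 21131712/12408752906383 - 6*I*√4607016079/12408752906383 ≈ 1.703e-6 - 3.282e-8*I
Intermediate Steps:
s(D) = -⅚ + 2*D (s(D) = -7/6 + (2 + 12*D)/6 = -7/6 + (⅓ + 2*D) = -⅚ + 2*D)
o = -4613842327/36 (o = -⅚ + ((-36693 + (-⅚ + 2*(-239)))*(-75987 + 96674))/6 = -⅚ + ((-36693 + (-⅚ - 478))*20687)/6 = -⅚ + ((-36693 - 2873/6)*20687)/6 = -⅚ + (-223031/6*20687)/6 = -⅚ + (⅙)*(-4613842297/6) = -⅚ - 4613842297/36 = -4613842327/36 ≈ -1.2816e+8)
1/(√(o + 189618) + 586992) = 1/(√(-4613842327/36 + 189618) + 586992) = 1/(√(-4607016079/36) + 586992) = 1/(I*√4607016079/6 + 586992) = 1/(586992 + I*√4607016079/6)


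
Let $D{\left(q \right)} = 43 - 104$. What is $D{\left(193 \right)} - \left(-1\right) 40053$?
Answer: $39992$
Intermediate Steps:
$D{\left(q \right)} = -61$
$D{\left(193 \right)} - \left(-1\right) 40053 = -61 - \left(-1\right) 40053 = -61 - -40053 = -61 + 40053 = 39992$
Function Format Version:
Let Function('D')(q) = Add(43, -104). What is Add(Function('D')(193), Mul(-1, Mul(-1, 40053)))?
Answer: 39992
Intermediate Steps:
Function('D')(q) = -61
Add(Function('D')(193), Mul(-1, Mul(-1, 40053))) = Add(-61, Mul(-1, Mul(-1, 40053))) = Add(-61, Mul(-1, -40053)) = Add(-61, 40053) = 39992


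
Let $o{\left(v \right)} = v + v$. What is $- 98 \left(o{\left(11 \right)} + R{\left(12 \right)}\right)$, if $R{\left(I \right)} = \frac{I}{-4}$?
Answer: $-1862$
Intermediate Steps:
$o{\left(v \right)} = 2 v$
$R{\left(I \right)} = - \frac{I}{4}$
$- 98 \left(o{\left(11 \right)} + R{\left(12 \right)}\right) = - 98 \left(2 \cdot 11 - 3\right) = - 98 \left(22 - 3\right) = \left(-98\right) 19 = -1862$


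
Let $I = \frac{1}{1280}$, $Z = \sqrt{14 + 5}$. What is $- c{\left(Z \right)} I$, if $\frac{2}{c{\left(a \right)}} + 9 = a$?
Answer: $\frac{9}{39680} + \frac{\sqrt{19}}{39680} \approx 0.00033667$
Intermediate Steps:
$Z = \sqrt{19} \approx 4.3589$
$c{\left(a \right)} = \frac{2}{-9 + a}$
$I = \frac{1}{1280} \approx 0.00078125$
$- c{\left(Z \right)} I = - \frac{2 \frac{1}{-9 + \sqrt{19}}}{1280} = - \frac{1}{640 \left(-9 + \sqrt{19}\right)}$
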